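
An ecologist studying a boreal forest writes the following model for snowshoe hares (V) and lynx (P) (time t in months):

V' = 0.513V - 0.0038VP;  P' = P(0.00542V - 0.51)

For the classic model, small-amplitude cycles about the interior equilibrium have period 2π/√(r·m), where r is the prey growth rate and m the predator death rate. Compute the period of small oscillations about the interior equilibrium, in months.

T ≈ 12.3 months

Here r = 0.513 and m = 0.51, so r·m = 0.262.
ω = √0.262 = 0.511 per month, hence T = 2π/ω ≈ 12.3 months.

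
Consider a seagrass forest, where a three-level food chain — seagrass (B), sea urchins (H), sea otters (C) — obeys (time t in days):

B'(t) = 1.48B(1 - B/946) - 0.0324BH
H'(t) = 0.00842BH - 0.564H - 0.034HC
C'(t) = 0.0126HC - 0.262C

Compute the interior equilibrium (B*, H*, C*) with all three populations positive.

B* ≈ 515, H* ≈ 20.8, C* ≈ 111

From dC/dt = 0: 0.0126H* = 0.262, so H* = 20.8.
From dB/dt = 0: 1.48(1 - B*/946) = 0.0324·20.8, giving B* = 946·(1 - 0.455) = 515.
From dH/dt = 0: 0.00842·515 - 0.564 = 0.034C*, so C* = 3.78/0.034 = 111.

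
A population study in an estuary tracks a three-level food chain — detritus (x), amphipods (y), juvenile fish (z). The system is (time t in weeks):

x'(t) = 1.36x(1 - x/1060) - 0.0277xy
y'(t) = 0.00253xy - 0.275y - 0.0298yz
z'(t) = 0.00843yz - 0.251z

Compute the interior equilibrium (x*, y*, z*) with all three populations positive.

x* ≈ 417, y* ≈ 29.8, z* ≈ 26.2

From dz/dt = 0: 0.00843y* = 0.251, so y* = 29.8.
From dx/dt = 0: 1.36(1 - x*/1060) = 0.0277·29.8, giving x* = 1060·(1 - 0.606) = 417.
From dy/dt = 0: 0.00253·417 - 0.275 = 0.0298z*, so z* = 0.78/0.0298 = 26.2.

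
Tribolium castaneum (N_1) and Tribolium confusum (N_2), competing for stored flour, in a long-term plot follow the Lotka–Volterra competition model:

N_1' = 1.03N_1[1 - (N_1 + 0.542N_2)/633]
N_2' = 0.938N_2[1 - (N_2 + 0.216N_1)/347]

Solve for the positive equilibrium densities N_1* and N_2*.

N_1* ≈ 504, N_2* ≈ 238

Setting both brackets to zero gives the nullclines N_1 + 0.542N_2 = 633 and 0.216N_1 + N_2 = 347.
Substituting N_2 = 347 - 0.216N_1 into the first: N_1(1 - 0.542·0.216) = 633 - 0.542·347.
So N_1* = 445/0.883 = 504, and then N_2* = 347 - 0.216·504 = 238.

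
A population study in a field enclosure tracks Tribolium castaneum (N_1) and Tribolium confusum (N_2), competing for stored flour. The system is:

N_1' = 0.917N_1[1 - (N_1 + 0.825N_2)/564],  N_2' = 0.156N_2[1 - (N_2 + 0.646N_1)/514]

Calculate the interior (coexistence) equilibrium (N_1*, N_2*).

N_1* ≈ 300, N_2* ≈ 320

Setting both brackets to zero gives the nullclines N_1 + 0.825N_2 = 564 and 0.646N_1 + N_2 = 514.
Substituting N_2 = 514 - 0.646N_1 into the first: N_1(1 - 0.825·0.646) = 564 - 0.825·514.
So N_1* = 140/0.467 = 300, and then N_2* = 514 - 0.646·300 = 320.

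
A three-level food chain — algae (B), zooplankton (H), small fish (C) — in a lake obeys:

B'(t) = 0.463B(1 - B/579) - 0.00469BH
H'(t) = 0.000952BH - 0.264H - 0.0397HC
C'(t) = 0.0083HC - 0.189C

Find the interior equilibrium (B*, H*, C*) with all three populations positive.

From dC/dt = 0: 0.0083H* = 0.189, so H* = 22.8.
From dB/dt = 0: 0.463(1 - B*/579) = 0.00469·22.8, giving B* = 579·(1 - 0.231) = 445.
From dH/dt = 0: 0.000952·445 - 0.264 = 0.0397C*, so C* = 0.16/0.0397 = 4.03.

B* ≈ 445, H* ≈ 22.8, C* ≈ 4.03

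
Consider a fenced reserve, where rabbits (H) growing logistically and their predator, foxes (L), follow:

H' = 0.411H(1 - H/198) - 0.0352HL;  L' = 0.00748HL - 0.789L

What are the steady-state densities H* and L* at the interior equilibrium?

H* ≈ 105, L* ≈ 5.46

From dL/dt = 0 with L > 0: 0.00748H* = 0.789, so H* = 105.
Substitute into dH/dt = 0: 0.411(1 - 105/198) = 0.0352L*.
The bracket is 0.467, giving L* = 0.192/0.0352 = 5.46.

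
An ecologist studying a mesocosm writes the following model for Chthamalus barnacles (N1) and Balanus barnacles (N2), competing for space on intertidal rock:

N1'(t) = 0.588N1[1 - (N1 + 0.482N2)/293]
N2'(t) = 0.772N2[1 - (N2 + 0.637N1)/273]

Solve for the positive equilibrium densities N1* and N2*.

N1* ≈ 233, N2* ≈ 125

Setting both brackets to zero gives the nullclines N1 + 0.482N2 = 293 and 0.637N1 + N2 = 273.
Substituting N2 = 273 - 0.637N1 into the first: N1(1 - 0.482·0.637) = 293 - 0.482·273.
So N1* = 161/0.693 = 233, and then N2* = 273 - 0.637·233 = 125.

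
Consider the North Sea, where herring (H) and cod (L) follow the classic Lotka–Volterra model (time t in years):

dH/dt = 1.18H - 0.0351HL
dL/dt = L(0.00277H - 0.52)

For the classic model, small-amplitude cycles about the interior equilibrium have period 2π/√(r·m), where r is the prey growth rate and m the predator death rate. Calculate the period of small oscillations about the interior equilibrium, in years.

T ≈ 8.02 years

Here r = 1.18 and m = 0.52, so r·m = 0.614.
ω = √0.614 = 0.783 per year, hence T = 2π/ω ≈ 8.02 years.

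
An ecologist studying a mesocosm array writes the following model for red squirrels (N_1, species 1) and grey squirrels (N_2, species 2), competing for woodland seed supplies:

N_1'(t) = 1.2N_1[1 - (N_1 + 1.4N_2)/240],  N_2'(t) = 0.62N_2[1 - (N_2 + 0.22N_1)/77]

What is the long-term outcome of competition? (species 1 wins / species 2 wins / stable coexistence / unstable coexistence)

Compare the nullcline intercepts: K1/α12 = 240/1.4 = 171 > K2 = 77; K2/α21 = 77/0.22 = 350 > K1 = 240.
Since both inequalities hold, each species can invade when rare, so the interior equilibrium is stable.

stable coexistence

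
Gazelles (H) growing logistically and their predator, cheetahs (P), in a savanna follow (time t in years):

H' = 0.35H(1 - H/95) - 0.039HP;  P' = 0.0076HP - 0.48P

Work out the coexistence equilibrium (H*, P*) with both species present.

From dP/dt = 0 with P > 0: 0.0076H* = 0.48, so H* = 63.2.
Substitute into dH/dt = 0: 0.35(1 - 63.2/95) = 0.039P*.
The bracket is 0.335, giving P* = 0.117/0.039 = 3.01.

H* ≈ 63.2, P* ≈ 3.01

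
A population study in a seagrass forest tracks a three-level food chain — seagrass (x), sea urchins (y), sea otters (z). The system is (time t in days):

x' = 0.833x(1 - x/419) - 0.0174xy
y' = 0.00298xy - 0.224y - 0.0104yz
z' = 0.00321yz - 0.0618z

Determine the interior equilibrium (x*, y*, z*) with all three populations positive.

x* ≈ 250, y* ≈ 19.3, z* ≈ 50.2

From dz/dt = 0: 0.00321y* = 0.0618, so y* = 19.3.
From dx/dt = 0: 0.833(1 - x*/419) = 0.0174·19.3, giving x* = 419·(1 - 0.402) = 250.
From dy/dt = 0: 0.00298·250 - 0.224 = 0.0104z*, so z* = 0.522/0.0104 = 50.2.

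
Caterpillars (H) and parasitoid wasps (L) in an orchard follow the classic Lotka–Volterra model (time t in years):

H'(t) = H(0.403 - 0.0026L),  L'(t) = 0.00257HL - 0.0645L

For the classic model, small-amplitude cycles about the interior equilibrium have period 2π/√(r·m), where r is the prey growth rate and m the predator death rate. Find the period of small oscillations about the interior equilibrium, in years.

Here r = 0.403 and m = 0.0645, so r·m = 0.026.
ω = √0.026 = 0.161 per year, hence T = 2π/ω ≈ 39 years.

T ≈ 39 years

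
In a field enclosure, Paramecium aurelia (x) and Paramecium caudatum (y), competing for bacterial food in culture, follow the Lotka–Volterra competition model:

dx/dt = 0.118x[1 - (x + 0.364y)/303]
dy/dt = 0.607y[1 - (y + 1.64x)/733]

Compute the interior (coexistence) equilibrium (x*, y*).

Setting both brackets to zero gives the nullclines x + 0.364y = 303 and 1.64x + y = 733.
Substituting y = 733 - 1.64x into the first: x(1 - 0.364·1.64) = 303 - 0.364·733.
So x* = 36.2/0.403 = 89.8, and then y* = 733 - 1.64·89.8 = 586.

x* ≈ 89.8, y* ≈ 586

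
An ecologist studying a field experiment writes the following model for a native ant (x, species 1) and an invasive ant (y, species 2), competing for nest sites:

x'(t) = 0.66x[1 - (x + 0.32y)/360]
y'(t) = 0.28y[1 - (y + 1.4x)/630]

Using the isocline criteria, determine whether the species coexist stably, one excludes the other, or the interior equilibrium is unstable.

stable coexistence

Compare the nullcline intercepts: K1/α12 = 360/0.32 = 1120 > K2 = 630; K2/α21 = 630/1.4 = 450 > K1 = 360.
Since both inequalities hold, each species can invade when rare, so the interior equilibrium is stable.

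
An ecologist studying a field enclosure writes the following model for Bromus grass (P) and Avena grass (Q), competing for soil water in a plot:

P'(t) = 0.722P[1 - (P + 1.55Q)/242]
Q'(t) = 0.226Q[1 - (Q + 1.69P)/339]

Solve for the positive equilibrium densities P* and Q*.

Setting both brackets to zero gives the nullclines P + 1.55Q = 242 and 1.69P + Q = 339.
Substituting Q = 339 - 1.69P into the first: P(1 - 1.55·1.69) = 242 - 1.55·339.
So P* = -283/-1.62 = 175, and then Q* = 339 - 1.69·175 = 43.2.

P* ≈ 175, Q* ≈ 43.2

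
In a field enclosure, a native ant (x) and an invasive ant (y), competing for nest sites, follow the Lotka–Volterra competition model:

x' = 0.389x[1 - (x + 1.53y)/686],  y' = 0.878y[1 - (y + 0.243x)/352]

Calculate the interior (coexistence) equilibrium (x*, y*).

x* ≈ 235, y* ≈ 295

Setting both brackets to zero gives the nullclines x + 1.53y = 686 and 0.243x + y = 352.
Substituting y = 352 - 0.243x into the first: x(1 - 1.53·0.243) = 686 - 1.53·352.
So x* = 147/0.628 = 235, and then y* = 352 - 0.243·235 = 295.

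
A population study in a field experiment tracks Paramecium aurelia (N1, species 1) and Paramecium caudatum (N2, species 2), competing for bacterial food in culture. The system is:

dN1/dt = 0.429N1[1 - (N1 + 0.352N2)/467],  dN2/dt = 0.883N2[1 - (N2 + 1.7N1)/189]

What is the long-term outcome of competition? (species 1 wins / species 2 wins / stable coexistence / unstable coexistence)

species 1 excludes species 2

Compare the nullcline intercepts: K1/α12 = 467/0.352 = 1330 > K2 = 189; K2/α21 = 189/1.7 = 111 < K1 = 467.
Since the inequalities point opposite ways, species 1 can invade but species 2 cannot.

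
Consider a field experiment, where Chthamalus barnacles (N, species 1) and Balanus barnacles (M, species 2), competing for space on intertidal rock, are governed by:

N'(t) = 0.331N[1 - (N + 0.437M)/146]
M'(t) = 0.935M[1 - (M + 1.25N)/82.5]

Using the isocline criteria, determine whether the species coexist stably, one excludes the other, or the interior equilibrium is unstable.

Compare the nullcline intercepts: K1/α12 = 146/0.437 = 334 > K2 = 82.5; K2/α21 = 82.5/1.25 = 66 < K1 = 146.
Since the inequalities point opposite ways, species 1 can invade but species 2 cannot.

species 1 excludes species 2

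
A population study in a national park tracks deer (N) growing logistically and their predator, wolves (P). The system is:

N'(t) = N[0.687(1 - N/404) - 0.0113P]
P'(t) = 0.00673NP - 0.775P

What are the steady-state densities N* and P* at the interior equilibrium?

From dP/dt = 0 with P > 0: 0.00673N* = 0.775, so N* = 115.
Substitute into dN/dt = 0: 0.687(1 - 115/404) = 0.0113P*.
The bracket is 0.715, giving P* = 0.491/0.0113 = 43.5.

N* ≈ 115, P* ≈ 43.5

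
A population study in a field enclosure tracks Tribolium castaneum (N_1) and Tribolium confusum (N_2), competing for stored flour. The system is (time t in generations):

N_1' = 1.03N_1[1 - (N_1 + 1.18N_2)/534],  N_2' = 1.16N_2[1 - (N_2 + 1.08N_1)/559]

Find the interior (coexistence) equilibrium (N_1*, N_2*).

Setting both brackets to zero gives the nullclines N_1 + 1.18N_2 = 534 and 1.08N_1 + N_2 = 559.
Substituting N_2 = 559 - 1.08N_1 into the first: N_1(1 - 1.18·1.08) = 534 - 1.18·559.
So N_1* = -126/-0.274 = 458, and then N_2* = 559 - 1.08·458 = 64.6.

N_1* ≈ 458, N_2* ≈ 64.6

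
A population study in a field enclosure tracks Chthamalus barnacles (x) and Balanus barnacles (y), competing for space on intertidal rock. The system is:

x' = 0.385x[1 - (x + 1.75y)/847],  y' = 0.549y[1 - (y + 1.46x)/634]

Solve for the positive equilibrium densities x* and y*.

x* ≈ 169, y* ≈ 388

Setting both brackets to zero gives the nullclines x + 1.75y = 847 and 1.46x + y = 634.
Substituting y = 634 - 1.46x into the first: x(1 - 1.75·1.46) = 847 - 1.75·634.
So x* = -262/-1.55 = 169, and then y* = 634 - 1.46·169 = 388.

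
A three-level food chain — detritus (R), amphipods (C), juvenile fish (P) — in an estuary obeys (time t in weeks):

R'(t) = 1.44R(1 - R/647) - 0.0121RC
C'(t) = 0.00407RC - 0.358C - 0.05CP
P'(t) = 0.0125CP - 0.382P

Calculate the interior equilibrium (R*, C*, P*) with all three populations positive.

R* ≈ 481, C* ≈ 30.6, P* ≈ 32

From dP/dt = 0: 0.0125C* = 0.382, so C* = 30.6.
From dR/dt = 0: 1.44(1 - R*/647) = 0.0121·30.6, giving R* = 647·(1 - 0.257) = 481.
From dC/dt = 0: 0.00407·481 - 0.358 = 0.05P*, so P* = 1.6/0.05 = 32.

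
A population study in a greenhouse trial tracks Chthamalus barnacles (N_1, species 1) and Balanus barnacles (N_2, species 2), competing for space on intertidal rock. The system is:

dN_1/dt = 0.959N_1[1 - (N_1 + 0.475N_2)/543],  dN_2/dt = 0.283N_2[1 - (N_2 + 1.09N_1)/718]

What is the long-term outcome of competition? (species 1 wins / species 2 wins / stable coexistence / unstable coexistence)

Compare the nullcline intercepts: K1/α12 = 543/0.475 = 1140 > K2 = 718; K2/α21 = 718/1.09 = 659 > K1 = 543.
Since both inequalities hold, each species can invade when rare, so the interior equilibrium is stable.

stable coexistence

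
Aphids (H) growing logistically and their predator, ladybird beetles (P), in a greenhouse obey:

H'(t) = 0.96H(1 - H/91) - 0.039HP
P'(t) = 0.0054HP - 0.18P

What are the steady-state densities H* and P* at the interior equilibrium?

H* ≈ 33.3, P* ≈ 15.6

From dP/dt = 0 with P > 0: 0.0054H* = 0.18, so H* = 33.3.
Substitute into dH/dt = 0: 0.96(1 - 33.3/91) = 0.039P*.
The bracket is 0.634, giving P* = 0.608/0.039 = 15.6.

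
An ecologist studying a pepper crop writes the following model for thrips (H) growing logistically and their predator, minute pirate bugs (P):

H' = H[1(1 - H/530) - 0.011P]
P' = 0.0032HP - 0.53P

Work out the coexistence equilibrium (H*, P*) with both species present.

H* ≈ 166, P* ≈ 62.5

From dP/dt = 0 with P > 0: 0.0032H* = 0.53, so H* = 166.
Substitute into dH/dt = 0: 1(1 - 166/530) = 0.011P*.
The bracket is 0.688, giving P* = 0.688/0.011 = 62.5.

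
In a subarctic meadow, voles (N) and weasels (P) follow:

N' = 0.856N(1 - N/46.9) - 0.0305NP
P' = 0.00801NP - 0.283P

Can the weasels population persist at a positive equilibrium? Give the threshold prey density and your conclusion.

The predator equation gives dP/dt > 0 only when N > 0.283/0.00801 = 35.3.
Without the predator, N → K = 46.9. Since 46.9 > 35.3, the predator can invade and persist.

Threshold N = 35.3; K > 35.3, so yes, the predator persists.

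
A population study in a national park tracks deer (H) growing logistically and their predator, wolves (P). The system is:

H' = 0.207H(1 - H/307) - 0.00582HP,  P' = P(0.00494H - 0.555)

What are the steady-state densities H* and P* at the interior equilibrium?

From dP/dt = 0 with P > 0: 0.00494H* = 0.555, so H* = 112.
Substitute into dH/dt = 0: 0.207(1 - 112/307) = 0.00582P*.
The bracket is 0.634, giving P* = 0.131/0.00582 = 22.6.

H* ≈ 112, P* ≈ 22.6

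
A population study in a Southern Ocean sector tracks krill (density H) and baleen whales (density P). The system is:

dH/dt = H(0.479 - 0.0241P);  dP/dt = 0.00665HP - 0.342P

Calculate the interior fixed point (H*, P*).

H* ≈ 51.4, P* ≈ 19.9

Set dP/dt = 0 with P > 0: 0.00665H - 0.342 = 0, so H* = 0.342/0.00665 = 51.4.
Set dH/dt = 0 with H > 0: 0.479 - 0.0241P = 0, so P* = 0.479/0.0241 = 19.9.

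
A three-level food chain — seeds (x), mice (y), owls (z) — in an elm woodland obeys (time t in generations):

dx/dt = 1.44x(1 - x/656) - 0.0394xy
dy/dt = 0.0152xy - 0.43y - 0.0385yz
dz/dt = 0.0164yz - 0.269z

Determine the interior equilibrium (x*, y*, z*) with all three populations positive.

x* ≈ 362, y* ≈ 16.4, z* ≈ 132

From dz/dt = 0: 0.0164y* = 0.269, so y* = 16.4.
From dx/dt = 0: 1.44(1 - x*/656) = 0.0394·16.4, giving x* = 656·(1 - 0.449) = 362.
From dy/dt = 0: 0.0152·362 - 0.43 = 0.0385z*, so z* = 5.07/0.0385 = 132.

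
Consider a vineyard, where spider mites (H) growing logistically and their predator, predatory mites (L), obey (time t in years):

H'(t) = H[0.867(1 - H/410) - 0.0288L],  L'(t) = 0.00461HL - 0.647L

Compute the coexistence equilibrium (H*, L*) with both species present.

H* ≈ 140, L* ≈ 19.8

From dL/dt = 0 with L > 0: 0.00461H* = 0.647, so H* = 140.
Substitute into dH/dt = 0: 0.867(1 - 140/410) = 0.0288L*.
The bracket is 0.658, giving L* = 0.57/0.0288 = 19.8.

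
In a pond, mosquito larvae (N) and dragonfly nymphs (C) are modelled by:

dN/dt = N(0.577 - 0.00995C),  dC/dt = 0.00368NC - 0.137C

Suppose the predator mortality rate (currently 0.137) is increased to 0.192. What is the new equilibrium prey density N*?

N* ≈ 52.2

At the interior fixed point, setting dC/dt = 0 with C > 0 fixes N* = (predator death rate)/(NC coefficient) — independent of the other coefficients.
With the change, N* = 0.192/0.00368 = 52.2; it rises from 37.2.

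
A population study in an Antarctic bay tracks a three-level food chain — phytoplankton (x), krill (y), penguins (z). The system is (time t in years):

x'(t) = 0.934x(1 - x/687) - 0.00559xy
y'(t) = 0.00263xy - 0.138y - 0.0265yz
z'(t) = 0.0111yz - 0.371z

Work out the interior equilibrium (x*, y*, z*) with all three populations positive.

x* ≈ 550, y* ≈ 33.4, z* ≈ 49.3

From dz/dt = 0: 0.0111y* = 0.371, so y* = 33.4.
From dx/dt = 0: 0.934(1 - x*/687) = 0.00559·33.4, giving x* = 687·(1 - 0.2) = 550.
From dy/dt = 0: 0.00263·550 - 0.138 = 0.0265z*, so z* = 1.31/0.0265 = 49.3.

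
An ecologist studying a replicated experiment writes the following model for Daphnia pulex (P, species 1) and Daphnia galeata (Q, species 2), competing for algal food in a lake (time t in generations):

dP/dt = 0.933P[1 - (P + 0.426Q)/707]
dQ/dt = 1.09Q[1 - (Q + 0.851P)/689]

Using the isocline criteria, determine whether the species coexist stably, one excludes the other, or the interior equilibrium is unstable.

stable coexistence

Compare the nullcline intercepts: K1/α12 = 707/0.426 = 1660 > K2 = 689; K2/α21 = 689/0.851 = 810 > K1 = 707.
Since both inequalities hold, each species can invade when rare, so the interior equilibrium is stable.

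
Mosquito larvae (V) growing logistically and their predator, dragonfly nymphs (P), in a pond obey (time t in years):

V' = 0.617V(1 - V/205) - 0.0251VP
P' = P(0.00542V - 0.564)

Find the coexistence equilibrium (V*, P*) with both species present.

V* ≈ 104, P* ≈ 12.1

From dP/dt = 0 with P > 0: 0.00542V* = 0.564, so V* = 104.
Substitute into dV/dt = 0: 0.617(1 - 104/205) = 0.0251P*.
The bracket is 0.492, giving P* = 0.304/0.0251 = 12.1.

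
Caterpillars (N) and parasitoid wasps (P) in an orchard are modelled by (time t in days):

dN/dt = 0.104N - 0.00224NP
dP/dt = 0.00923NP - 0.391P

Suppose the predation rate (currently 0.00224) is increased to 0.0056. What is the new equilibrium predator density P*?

P* ≈ 18.6

At the interior fixed point, setting dN/dt = 0 with N > 0 fixes P* = (prey growth rate)/(NP coefficient) — independent of the other coefficients.
With the change, P* = 0.104/0.0056 = 18.6; it falls from 46.4.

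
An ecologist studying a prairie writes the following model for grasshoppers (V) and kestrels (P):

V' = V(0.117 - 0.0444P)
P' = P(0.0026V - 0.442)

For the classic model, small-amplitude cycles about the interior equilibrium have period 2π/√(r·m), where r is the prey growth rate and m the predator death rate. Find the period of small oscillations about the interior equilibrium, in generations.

Here r = 0.117 and m = 0.442, so r·m = 0.0517.
ω = √0.0517 = 0.227 per generation, hence T = 2π/ω ≈ 27.6 generations.

T ≈ 27.6 generations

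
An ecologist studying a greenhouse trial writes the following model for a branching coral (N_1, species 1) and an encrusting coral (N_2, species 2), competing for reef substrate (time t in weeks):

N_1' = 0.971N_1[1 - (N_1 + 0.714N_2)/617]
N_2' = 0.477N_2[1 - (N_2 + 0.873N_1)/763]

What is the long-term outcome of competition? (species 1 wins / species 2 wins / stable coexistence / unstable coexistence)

Compare the nullcline intercepts: K1/α12 = 617/0.714 = 864 > K2 = 763; K2/α21 = 763/0.873 = 874 > K1 = 617.
Since both inequalities hold, each species can invade when rare, so the interior equilibrium is stable.

stable coexistence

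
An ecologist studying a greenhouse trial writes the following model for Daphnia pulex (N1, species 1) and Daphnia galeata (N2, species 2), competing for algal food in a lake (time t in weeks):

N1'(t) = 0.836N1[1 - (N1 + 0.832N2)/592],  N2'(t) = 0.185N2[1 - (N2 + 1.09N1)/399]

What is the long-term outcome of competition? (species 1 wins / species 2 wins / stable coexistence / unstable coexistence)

species 1 excludes species 2

Compare the nullcline intercepts: K1/α12 = 592/0.832 = 712 > K2 = 399; K2/α21 = 399/1.09 = 366 < K1 = 592.
Since the inequalities point opposite ways, species 1 can invade but species 2 cannot.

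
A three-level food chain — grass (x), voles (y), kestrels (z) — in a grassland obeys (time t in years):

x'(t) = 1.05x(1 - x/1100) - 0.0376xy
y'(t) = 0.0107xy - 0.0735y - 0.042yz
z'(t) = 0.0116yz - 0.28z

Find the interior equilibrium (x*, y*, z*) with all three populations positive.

From dz/dt = 0: 0.0116y* = 0.28, so y* = 24.1.
From dx/dt = 0: 1.05(1 - x*/1100) = 0.0376·24.1, giving x* = 1100·(1 - 0.864) = 149.
From dy/dt = 0: 0.0107·149 - 0.0735 = 0.042z*, so z* = 1.52/0.042 = 36.3.

x* ≈ 149, y* ≈ 24.1, z* ≈ 36.3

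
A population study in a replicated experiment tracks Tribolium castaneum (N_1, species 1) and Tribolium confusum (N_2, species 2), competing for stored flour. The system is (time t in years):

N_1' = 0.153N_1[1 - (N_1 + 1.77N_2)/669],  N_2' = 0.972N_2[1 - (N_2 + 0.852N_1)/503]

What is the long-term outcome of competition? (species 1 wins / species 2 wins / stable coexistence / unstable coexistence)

unstable coexistence (outcome depends on initial conditions)

Compare the nullcline intercepts: K1/α12 = 669/1.77 = 378 < K2 = 503; K2/α21 = 503/0.852 = 590 < K1 = 669.
Since both are reversed, neither can invade when rare; the interior point is a saddle.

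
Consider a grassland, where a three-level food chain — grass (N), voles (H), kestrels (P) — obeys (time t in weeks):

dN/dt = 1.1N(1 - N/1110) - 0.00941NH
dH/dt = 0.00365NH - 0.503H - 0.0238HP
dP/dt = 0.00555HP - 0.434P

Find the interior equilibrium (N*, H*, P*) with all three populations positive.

From dP/dt = 0: 0.00555H* = 0.434, so H* = 78.2.
From dN/dt = 0: 1.1(1 - N*/1110) = 0.00941·78.2, giving N* = 1110·(1 - 0.669) = 367.
From dH/dt = 0: 0.00365·367 - 0.503 = 0.0238P*, so P* = 0.838/0.0238 = 35.2.

N* ≈ 367, H* ≈ 78.2, P* ≈ 35.2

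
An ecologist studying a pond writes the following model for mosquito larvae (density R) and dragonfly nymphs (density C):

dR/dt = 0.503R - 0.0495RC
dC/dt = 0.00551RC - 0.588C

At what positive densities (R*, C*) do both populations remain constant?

R* ≈ 107, C* ≈ 10.2

Set dC/dt = 0 with C > 0: 0.00551R - 0.588 = 0, so R* = 0.588/0.00551 = 107.
Set dR/dt = 0 with R > 0: 0.503 - 0.0495C = 0, so C* = 0.503/0.0495 = 10.2.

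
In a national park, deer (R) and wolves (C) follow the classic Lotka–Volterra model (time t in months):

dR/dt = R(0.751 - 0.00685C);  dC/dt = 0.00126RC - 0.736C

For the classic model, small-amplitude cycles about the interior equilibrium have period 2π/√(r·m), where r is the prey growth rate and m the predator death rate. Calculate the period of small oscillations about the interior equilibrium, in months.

T ≈ 8.45 months

Here r = 0.751 and m = 0.736, so r·m = 0.553.
ω = √0.553 = 0.743 per month, hence T = 2π/ω ≈ 8.45 months.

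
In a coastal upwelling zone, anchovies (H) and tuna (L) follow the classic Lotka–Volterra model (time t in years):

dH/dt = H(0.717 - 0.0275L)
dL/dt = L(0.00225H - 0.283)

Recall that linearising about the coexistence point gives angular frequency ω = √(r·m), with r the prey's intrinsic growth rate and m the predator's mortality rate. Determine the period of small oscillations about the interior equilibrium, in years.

Here r = 0.717 and m = 0.283, so r·m = 0.203.
ω = √0.203 = 0.45 per year, hence T = 2π/ω ≈ 13.9 years.

T ≈ 13.9 years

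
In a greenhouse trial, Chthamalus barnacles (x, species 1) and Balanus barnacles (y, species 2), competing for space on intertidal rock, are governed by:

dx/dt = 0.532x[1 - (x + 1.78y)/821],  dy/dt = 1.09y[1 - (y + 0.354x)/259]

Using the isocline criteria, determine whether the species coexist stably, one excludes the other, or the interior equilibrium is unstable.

species 1 excludes species 2

Compare the nullcline intercepts: K1/α12 = 821/1.78 = 461 > K2 = 259; K2/α21 = 259/0.354 = 732 < K1 = 821.
Since the inequalities point opposite ways, species 1 can invade but species 2 cannot.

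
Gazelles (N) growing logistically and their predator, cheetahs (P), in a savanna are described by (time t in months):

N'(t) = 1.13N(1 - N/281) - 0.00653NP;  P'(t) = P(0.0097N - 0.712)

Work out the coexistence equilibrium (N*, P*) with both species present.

From dP/dt = 0 with P > 0: 0.0097N* = 0.712, so N* = 73.4.
Substitute into dN/dt = 0: 1.13(1 - 73.4/281) = 0.00653P*.
The bracket is 0.739, giving P* = 0.835/0.00653 = 128.

N* ≈ 73.4, P* ≈ 128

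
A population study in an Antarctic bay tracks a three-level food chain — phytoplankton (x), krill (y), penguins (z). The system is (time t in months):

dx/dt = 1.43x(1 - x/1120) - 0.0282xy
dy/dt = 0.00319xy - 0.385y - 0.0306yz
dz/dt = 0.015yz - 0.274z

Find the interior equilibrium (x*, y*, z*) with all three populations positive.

From dz/dt = 0: 0.015y* = 0.274, so y* = 18.3.
From dx/dt = 0: 1.43(1 - x*/1120) = 0.0282·18.3, giving x* = 1120·(1 - 0.36) = 717.
From dy/dt = 0: 0.00319·717 - 0.385 = 0.0306z*, so z* = 1.9/0.0306 = 62.1.

x* ≈ 717, y* ≈ 18.3, z* ≈ 62.1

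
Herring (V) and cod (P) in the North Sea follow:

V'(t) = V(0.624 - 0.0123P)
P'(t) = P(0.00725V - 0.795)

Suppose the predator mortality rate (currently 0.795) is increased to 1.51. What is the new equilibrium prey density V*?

V* ≈ 208

At the interior fixed point, setting dP/dt = 0 with P > 0 fixes V* = (predator death rate)/(VP coefficient) — independent of the other coefficients.
With the change, V* = 1.51/0.00725 = 208; it rises from 110.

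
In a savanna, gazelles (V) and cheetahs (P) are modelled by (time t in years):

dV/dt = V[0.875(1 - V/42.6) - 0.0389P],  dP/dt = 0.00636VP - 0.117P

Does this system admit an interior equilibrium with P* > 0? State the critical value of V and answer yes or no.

Threshold V = 18.4; K > 18.4, so yes, the predator persists.

The predator equation gives dP/dt > 0 only when V > 0.117/0.00636 = 18.4.
Without the predator, V → K = 42.6. Since 42.6 > 18.4, the predator can invade and persist.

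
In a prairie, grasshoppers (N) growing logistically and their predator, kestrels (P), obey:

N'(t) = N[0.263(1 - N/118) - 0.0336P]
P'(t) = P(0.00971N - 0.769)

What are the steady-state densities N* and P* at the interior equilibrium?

N* ≈ 79.2, P* ≈ 2.57

From dP/dt = 0 with P > 0: 0.00971N* = 0.769, so N* = 79.2.
Substitute into dN/dt = 0: 0.263(1 - 79.2/118) = 0.0336P*.
The bracket is 0.329, giving P* = 0.0865/0.0336 = 2.57.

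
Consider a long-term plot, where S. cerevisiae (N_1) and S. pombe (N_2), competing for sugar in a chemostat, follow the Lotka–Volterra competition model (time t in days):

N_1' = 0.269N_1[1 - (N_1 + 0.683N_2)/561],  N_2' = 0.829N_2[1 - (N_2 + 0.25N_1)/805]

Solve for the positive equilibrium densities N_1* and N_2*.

N_1* ≈ 13.5, N_2* ≈ 802

Setting both brackets to zero gives the nullclines N_1 + 0.683N_2 = 561 and 0.25N_1 + N_2 = 805.
Substituting N_2 = 805 - 0.25N_1 into the first: N_1(1 - 0.683·0.25) = 561 - 0.683·805.
So N_1* = 11.2/0.829 = 13.5, and then N_2* = 805 - 0.25·13.5 = 802.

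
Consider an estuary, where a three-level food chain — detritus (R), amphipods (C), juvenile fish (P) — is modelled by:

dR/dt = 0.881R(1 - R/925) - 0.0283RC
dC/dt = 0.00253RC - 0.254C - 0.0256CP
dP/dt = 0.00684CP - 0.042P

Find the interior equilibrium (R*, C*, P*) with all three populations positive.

From dP/dt = 0: 0.00684C* = 0.042, so C* = 6.14.
From dR/dt = 0: 0.881(1 - R*/925) = 0.0283·6.14, giving R* = 925·(1 - 0.197) = 743.
From dC/dt = 0: 0.00253·743 - 0.254 = 0.0256P*, so P* = 1.62/0.0256 = 63.5.

R* ≈ 743, C* ≈ 6.14, P* ≈ 63.5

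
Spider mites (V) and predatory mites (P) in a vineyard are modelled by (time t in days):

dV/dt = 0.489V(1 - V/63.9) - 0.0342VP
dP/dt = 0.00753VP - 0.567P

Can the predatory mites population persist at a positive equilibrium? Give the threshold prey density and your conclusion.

Threshold V = 75.3; K < 75.3, so no, the predator goes extinct.

The predator equation gives dP/dt > 0 only when V > 0.567/0.00753 = 75.3.
Without the predator, V → K = 63.9. Since 63.9 < 75.3, the predator cannot invade.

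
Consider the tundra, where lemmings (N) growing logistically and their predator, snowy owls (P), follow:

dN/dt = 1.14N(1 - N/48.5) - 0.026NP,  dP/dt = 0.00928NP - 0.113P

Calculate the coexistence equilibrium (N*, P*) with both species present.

N* ≈ 12.2, P* ≈ 32.8

From dP/dt = 0 with P > 0: 0.00928N* = 0.113, so N* = 12.2.
Substitute into dN/dt = 0: 1.14(1 - 12.2/48.5) = 0.026P*.
The bracket is 0.749, giving P* = 0.854/0.026 = 32.8.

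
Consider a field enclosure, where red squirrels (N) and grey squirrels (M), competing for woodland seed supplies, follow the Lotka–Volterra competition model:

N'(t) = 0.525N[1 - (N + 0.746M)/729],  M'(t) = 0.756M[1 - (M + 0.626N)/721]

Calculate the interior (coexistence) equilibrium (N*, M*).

N* ≈ 359, M* ≈ 497

Setting both brackets to zero gives the nullclines N + 0.746M = 729 and 0.626N + M = 721.
Substituting M = 721 - 0.626N into the first: N(1 - 0.746·0.626) = 729 - 0.746·721.
So N* = 191/0.533 = 359, and then M* = 721 - 0.626·359 = 497.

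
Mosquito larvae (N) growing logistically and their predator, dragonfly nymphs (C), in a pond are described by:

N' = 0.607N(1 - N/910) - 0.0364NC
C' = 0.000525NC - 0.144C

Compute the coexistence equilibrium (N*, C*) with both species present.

From dC/dt = 0 with C > 0: 0.000525N* = 0.144, so N* = 274.
Substitute into dN/dt = 0: 0.607(1 - 274/910) = 0.0364C*.
The bracket is 0.699, giving C* = 0.424/0.0364 = 11.6.

N* ≈ 274, C* ≈ 11.6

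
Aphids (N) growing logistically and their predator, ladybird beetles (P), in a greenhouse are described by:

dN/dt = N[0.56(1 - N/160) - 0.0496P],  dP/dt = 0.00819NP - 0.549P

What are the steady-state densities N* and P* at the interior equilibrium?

From dP/dt = 0 with P > 0: 0.00819N* = 0.549, so N* = 67.
Substitute into dN/dt = 0: 0.56(1 - 67/160) = 0.0496P*.
The bracket is 0.581, giving P* = 0.325/0.0496 = 6.56.

N* ≈ 67, P* ≈ 6.56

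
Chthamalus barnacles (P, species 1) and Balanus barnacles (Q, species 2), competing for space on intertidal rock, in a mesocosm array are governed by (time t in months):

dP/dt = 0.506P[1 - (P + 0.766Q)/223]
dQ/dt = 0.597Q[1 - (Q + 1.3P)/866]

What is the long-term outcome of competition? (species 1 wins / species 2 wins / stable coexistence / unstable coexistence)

species 2 excludes species 1

Compare the nullcline intercepts: K1/α12 = 223/0.766 = 291 < K2 = 866; K2/α21 = 866/1.3 = 666 > K1 = 223.
Since the inequalities point opposite ways, species 2 can invade but species 1 cannot.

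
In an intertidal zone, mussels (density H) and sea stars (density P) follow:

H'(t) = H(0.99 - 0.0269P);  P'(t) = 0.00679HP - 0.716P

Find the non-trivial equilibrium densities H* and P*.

Set dP/dt = 0 with P > 0: 0.00679H - 0.716 = 0, so H* = 0.716/0.00679 = 105.
Set dH/dt = 0 with H > 0: 0.99 - 0.0269P = 0, so P* = 0.99/0.0269 = 36.8.

H* ≈ 105, P* ≈ 36.8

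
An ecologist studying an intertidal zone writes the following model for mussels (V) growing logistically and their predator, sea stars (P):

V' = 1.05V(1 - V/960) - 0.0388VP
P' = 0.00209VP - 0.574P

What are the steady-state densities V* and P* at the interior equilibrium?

From dP/dt = 0 with P > 0: 0.00209V* = 0.574, so V* = 275.
Substitute into dV/dt = 0: 1.05(1 - 275/960) = 0.0388P*.
The bracket is 0.714, giving P* = 0.75/0.0388 = 19.3.

V* ≈ 275, P* ≈ 19.3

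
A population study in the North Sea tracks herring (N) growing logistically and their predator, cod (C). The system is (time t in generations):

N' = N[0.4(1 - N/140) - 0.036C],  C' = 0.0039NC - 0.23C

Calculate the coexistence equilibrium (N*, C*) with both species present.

From dC/dt = 0 with C > 0: 0.0039N* = 0.23, so N* = 59.
Substitute into dN/dt = 0: 0.4(1 - 59/140) = 0.036C*.
The bracket is 0.579, giving C* = 0.232/0.036 = 6.43.

N* ≈ 59, C* ≈ 6.43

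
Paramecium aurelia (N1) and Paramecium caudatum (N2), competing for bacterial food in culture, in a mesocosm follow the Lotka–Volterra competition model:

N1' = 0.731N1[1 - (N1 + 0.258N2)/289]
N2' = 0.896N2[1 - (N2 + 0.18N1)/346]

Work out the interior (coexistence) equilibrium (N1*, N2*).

N1* ≈ 209, N2* ≈ 308

Setting both brackets to zero gives the nullclines N1 + 0.258N2 = 289 and 0.18N1 + N2 = 346.
Substituting N2 = 346 - 0.18N1 into the first: N1(1 - 0.258·0.18) = 289 - 0.258·346.
So N1* = 200/0.954 = 209, and then N2* = 346 - 0.18·209 = 308.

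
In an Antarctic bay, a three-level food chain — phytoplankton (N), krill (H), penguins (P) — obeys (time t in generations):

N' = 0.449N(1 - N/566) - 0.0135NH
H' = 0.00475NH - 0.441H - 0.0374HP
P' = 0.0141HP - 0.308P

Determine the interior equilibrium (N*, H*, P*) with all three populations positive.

From dP/dt = 0: 0.0141H* = 0.308, so H* = 21.8.
From dN/dt = 0: 0.449(1 - N*/566) = 0.0135·21.8, giving N* = 566·(1 - 0.657) = 194.
From dH/dt = 0: 0.00475·194 - 0.441 = 0.0374P*, so P* = 0.482/0.0374 = 12.9.

N* ≈ 194, H* ≈ 21.8, P* ≈ 12.9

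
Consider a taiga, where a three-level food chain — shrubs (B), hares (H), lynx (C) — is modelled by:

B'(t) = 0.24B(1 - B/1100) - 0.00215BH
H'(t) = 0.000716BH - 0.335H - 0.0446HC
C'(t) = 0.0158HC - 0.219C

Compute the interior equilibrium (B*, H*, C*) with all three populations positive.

B* ≈ 963, H* ≈ 13.9, C* ≈ 7.96

From dC/dt = 0: 0.0158H* = 0.219, so H* = 13.9.
From dB/dt = 0: 0.24(1 - B*/1100) = 0.00215·13.9, giving B* = 1100·(1 - 0.124) = 963.
From dH/dt = 0: 0.000716·963 - 0.335 = 0.0446C*, so C* = 0.355/0.0446 = 7.96.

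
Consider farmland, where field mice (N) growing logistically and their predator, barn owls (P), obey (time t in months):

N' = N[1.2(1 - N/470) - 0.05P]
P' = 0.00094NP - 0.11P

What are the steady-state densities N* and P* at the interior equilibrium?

N* ≈ 117, P* ≈ 18

From dP/dt = 0 with P > 0: 0.00094N* = 0.11, so N* = 117.
Substitute into dN/dt = 0: 1.2(1 - 117/470) = 0.05P*.
The bracket is 0.751, giving P* = 0.901/0.05 = 18.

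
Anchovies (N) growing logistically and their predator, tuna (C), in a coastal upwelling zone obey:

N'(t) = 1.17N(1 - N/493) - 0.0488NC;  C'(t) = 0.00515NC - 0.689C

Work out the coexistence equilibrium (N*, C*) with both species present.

N* ≈ 134, C* ≈ 17.5

From dC/dt = 0 with C > 0: 0.00515N* = 0.689, so N* = 134.
Substitute into dN/dt = 0: 1.17(1 - 134/493) = 0.0488C*.
The bracket is 0.729, giving C* = 0.852/0.0488 = 17.5.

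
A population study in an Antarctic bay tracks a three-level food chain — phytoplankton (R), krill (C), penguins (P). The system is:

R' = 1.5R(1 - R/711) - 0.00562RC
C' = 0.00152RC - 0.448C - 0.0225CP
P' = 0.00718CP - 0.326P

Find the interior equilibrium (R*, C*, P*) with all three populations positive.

R* ≈ 590, C* ≈ 45.4, P* ≈ 20

From dP/dt = 0: 0.00718C* = 0.326, so C* = 45.4.
From dR/dt = 0: 1.5(1 - R*/711) = 0.00562·45.4, giving R* = 711·(1 - 0.17) = 590.
From dC/dt = 0: 0.00152·590 - 0.448 = 0.0225P*, so P* = 0.449/0.0225 = 20.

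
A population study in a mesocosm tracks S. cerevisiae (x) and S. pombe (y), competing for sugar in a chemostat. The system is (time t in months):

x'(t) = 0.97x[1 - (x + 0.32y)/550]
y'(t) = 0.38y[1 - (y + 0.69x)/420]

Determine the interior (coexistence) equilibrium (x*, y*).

x* ≈ 533, y* ≈ 52

Setting both brackets to zero gives the nullclines x + 0.32y = 550 and 0.69x + y = 420.
Substituting y = 420 - 0.69x into the first: x(1 - 0.32·0.69) = 550 - 0.32·420.
So x* = 416/0.779 = 533, and then y* = 420 - 0.69·533 = 52.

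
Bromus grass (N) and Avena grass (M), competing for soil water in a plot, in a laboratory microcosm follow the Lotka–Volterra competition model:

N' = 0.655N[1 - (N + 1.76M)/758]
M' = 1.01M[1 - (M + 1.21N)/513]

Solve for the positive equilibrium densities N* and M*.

N* ≈ 128, M* ≈ 358

Setting both brackets to zero gives the nullclines N + 1.76M = 758 and 1.21N + M = 513.
Substituting M = 513 - 1.21N into the first: N(1 - 1.76·1.21) = 758 - 1.76·513.
So N* = -145/-1.13 = 128, and then M* = 513 - 1.21·128 = 358.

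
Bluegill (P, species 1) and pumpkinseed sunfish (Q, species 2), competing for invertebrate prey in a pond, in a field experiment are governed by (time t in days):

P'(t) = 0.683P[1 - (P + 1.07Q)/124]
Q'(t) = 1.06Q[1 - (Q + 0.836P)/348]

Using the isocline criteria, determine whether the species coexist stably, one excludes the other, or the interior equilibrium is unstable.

species 2 excludes species 1

Compare the nullcline intercepts: K1/α12 = 124/1.07 = 116 < K2 = 348; K2/α21 = 348/0.836 = 416 > K1 = 124.
Since the inequalities point opposite ways, species 2 can invade but species 1 cannot.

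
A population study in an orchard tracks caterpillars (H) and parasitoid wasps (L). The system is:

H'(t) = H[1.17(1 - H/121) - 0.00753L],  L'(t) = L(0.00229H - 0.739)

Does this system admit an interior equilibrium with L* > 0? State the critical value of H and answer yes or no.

The predator equation gives dL/dt > 0 only when H > 0.739/0.00229 = 323.
Without the predator, H → K = 121. Since 121 < 323, the predator cannot invade.

Threshold H = 323; K < 323, so no, the predator goes extinct.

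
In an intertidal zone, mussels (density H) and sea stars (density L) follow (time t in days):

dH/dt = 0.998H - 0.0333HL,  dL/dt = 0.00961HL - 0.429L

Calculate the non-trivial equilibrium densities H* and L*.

Set dL/dt = 0 with L > 0: 0.00961H - 0.429 = 0, so H* = 0.429/0.00961 = 44.6.
Set dH/dt = 0 with H > 0: 0.998 - 0.0333L = 0, so L* = 0.998/0.0333 = 30.

H* ≈ 44.6, L* ≈ 30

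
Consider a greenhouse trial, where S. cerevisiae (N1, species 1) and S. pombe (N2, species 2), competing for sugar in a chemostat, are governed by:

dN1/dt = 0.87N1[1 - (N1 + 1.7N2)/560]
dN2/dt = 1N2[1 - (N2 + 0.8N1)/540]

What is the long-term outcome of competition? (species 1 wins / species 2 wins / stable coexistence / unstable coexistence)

Compare the nullcline intercepts: K1/α12 = 560/1.7 = 329 < K2 = 540; K2/α21 = 540/0.8 = 675 > K1 = 560.
Since the inequalities point opposite ways, species 2 can invade but species 1 cannot.

species 2 excludes species 1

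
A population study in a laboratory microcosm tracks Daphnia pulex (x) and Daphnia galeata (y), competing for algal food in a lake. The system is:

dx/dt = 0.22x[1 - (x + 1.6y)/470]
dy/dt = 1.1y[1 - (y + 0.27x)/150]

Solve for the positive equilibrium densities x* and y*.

x* ≈ 405, y* ≈ 40.7

Setting both brackets to zero gives the nullclines x + 1.6y = 470 and 0.27x + y = 150.
Substituting y = 150 - 0.27x into the first: x(1 - 1.6·0.27) = 470 - 1.6·150.
So x* = 230/0.568 = 405, and then y* = 150 - 0.27·405 = 40.7.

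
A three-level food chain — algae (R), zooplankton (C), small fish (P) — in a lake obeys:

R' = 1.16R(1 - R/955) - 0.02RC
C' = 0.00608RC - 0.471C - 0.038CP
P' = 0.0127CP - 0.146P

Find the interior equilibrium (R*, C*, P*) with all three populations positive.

From dP/dt = 0: 0.0127C* = 0.146, so C* = 11.5.
From dR/dt = 0: 1.16(1 - R*/955) = 0.02·11.5, giving R* = 955·(1 - 0.198) = 766.
From dC/dt = 0: 0.00608·766 - 0.471 = 0.038P*, so P* = 4.18/0.038 = 110.

R* ≈ 766, C* ≈ 11.5, P* ≈ 110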